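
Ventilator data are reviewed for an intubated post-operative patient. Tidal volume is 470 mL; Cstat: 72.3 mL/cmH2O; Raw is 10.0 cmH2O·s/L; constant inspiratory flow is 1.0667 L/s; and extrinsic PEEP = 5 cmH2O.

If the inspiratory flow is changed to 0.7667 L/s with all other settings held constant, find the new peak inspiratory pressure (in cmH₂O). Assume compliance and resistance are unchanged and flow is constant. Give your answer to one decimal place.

PIP = Vt/C + R·V̇ + PEEP (constant-flow equation of motion).
Only the resistive term changes: ΔPIP = R × ΔV̇ = 10.0 × (0.7667 − 1.0667) = 10.0 × -0.3 = -3.0 cmH2O.
Original PIP = 470/72.3 + 10.0×1.0667 + 5 = 22.168 cmH2O; new PIP = 22.168 + (-3.0) = 19.168 cmH2O.

19.2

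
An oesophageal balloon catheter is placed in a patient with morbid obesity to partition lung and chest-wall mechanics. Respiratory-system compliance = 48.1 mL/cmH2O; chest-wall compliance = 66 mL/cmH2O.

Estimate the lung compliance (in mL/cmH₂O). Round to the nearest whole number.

1/CL = 1/Crs − 1/Ccw.
1/CL = 1/48.1 − 1/66 = 0.005639.
CL = 177.34 mL/cmH2O.

177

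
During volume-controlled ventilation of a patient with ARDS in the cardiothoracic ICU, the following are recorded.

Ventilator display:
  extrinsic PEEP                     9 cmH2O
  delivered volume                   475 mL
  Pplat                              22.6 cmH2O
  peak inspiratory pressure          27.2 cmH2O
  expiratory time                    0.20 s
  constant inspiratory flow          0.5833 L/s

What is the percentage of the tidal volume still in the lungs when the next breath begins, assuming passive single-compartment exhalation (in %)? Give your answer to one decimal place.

R = (PIP − Pplat)/V̇ = (27.2 − 22.6) / 0.5833 = 4.6/0.5833 = 7.886 cmH2O·s/L.
C = Vt/(Pplat − PEEP) = 475.0 / (22.6 − 9) = 475.0/13.6 = 34.926 mL/cmH2O.
τ = R × C = 7.886 × 0.03493 L/cmH2O = 0.2755 s.
Fraction remaining at end-expiration = e^(−Te/τ) = e^(−0.20/0.2755) = 0.4839 → 48.39%.

48.4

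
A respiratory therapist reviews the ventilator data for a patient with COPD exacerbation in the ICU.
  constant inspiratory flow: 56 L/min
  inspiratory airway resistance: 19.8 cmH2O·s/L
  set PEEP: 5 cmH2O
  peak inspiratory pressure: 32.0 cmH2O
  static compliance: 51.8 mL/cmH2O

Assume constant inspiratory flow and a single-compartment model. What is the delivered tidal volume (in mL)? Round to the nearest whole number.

441

Flow: 56 L/min ÷ 60 = 0.9333 L/s.
Equation of motion (constant flow): PIP = Vt/C + R·V̇ + PEEP.
Vt/C = PIP − R·V̇ − PEEP = 32.0 − 18.479 − 5 = 8.521 cmH2O.
Vt = C × 8.521 = 51.8 × 8.521 = 441.39 mL.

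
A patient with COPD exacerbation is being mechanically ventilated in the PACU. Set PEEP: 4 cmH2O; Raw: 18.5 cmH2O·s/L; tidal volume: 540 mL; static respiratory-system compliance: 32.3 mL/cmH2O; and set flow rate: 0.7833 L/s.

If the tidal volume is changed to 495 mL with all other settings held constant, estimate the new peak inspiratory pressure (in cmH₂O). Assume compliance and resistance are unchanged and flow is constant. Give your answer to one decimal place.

PIP = Vt/C + R·V̇ + PEEP (constant-flow equation of motion).
Only the elastic term changes: ΔPIP = ΔVt / C = (495 − 540) / 32.3 = -1.393 cmH2O.
Original PIP = 540/32.3 + 18.5×0.7833 + 4 = 35.209 cmH2O; new PIP = 35.209 + (-1.393) = 33.816 cmH2O.

33.8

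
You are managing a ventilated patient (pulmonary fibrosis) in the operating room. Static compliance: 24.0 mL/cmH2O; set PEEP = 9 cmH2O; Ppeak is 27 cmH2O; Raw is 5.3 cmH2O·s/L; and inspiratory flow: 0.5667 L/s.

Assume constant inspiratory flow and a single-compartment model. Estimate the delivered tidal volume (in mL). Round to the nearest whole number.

Equation of motion (constant flow): PIP = Vt/C + R·V̇ + PEEP.
Vt/C = PIP − R·V̇ − PEEP = 27 − 3.004 − 9 = 14.996 cmH2O.
Vt = C × 14.996 = 24.0 × 14.996 = 359.9 mL.

360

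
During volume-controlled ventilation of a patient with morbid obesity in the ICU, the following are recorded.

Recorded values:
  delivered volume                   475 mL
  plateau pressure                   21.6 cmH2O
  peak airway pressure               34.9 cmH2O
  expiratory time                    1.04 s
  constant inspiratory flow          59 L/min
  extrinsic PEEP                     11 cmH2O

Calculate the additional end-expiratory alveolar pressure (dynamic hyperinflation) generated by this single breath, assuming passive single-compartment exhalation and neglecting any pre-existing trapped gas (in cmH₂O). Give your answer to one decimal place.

1.9

Flow: 59 L/min ÷ 60 = 0.9833 L/s.
R = (PIP − Pplat)/V̇ = (34.9 − 21.6) / 0.9833 = 13.3/0.9833 = 13.526 cmH2O·s/L.
C = Vt/(Pplat − PEEP) = 475.0 / (21.6 − 11) = 475.0/10.6 = 44.811 mL/cmH2O.
τ = R × C = 13.526 × 0.04481 L/cmH2O = 0.6061 s.
Fraction remaining = e^(−Te/τ) = e^(−1.04/0.6061) = 0.1798; trapped volume = 475.0 × 0.1798 = 85.405 mL.
Additional alveolar pressure from trapping ≈ V_trapped / C = 85.405 / 44.811 = 1.906 cmH2O.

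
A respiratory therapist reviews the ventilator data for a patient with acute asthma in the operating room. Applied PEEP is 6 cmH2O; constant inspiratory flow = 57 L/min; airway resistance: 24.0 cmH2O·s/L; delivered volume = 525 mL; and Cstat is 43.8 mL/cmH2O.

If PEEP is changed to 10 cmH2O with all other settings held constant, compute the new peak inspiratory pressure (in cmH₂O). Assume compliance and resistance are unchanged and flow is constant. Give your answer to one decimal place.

44.8

Flow: 57 L/min ÷ 60 = 0.95 L/s.
PIP = Vt/C + R·V̇ + PEEP (constant-flow equation of motion).
Only the baseline term changes: ΔPIP = ΔPEEP = 10 − 6 = 4.0 cmH2O.
Original PIP = 525/43.8 + 24.0×0.95 + 6 = 40.786 cmH2O; new PIP = 40.786 + (4.0) = 44.786 cmH2O.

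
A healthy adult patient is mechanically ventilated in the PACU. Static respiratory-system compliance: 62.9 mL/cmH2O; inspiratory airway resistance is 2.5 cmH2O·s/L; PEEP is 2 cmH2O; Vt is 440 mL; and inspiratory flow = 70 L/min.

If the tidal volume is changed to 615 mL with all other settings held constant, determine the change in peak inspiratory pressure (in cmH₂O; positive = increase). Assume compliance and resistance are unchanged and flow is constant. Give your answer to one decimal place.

2.8

PIP = Vt/C + R·V̇ + PEEP (constant-flow equation of motion).
Only the elastic term changes: ΔPIP = ΔVt / C = (615 − 440) / 62.9 = 2.782 cmH2O.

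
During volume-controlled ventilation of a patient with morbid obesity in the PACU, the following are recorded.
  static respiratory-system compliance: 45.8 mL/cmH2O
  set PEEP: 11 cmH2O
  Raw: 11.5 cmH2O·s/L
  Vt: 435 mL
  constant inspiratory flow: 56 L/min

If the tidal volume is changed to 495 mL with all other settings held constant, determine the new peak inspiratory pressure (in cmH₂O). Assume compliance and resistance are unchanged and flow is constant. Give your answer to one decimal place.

32.5

Flow: 56 L/min ÷ 60 = 0.9333 L/s.
PIP = Vt/C + R·V̇ + PEEP (constant-flow equation of motion).
Only the elastic term changes: ΔPIP = ΔVt / C = (495 − 435) / 45.8 = 1.31 cmH2O.
Original PIP = 435/45.8 + 11.5×0.9333 + 11 = 31.231 cmH2O; new PIP = 31.231 + (1.31) = 32.541 cmH2O.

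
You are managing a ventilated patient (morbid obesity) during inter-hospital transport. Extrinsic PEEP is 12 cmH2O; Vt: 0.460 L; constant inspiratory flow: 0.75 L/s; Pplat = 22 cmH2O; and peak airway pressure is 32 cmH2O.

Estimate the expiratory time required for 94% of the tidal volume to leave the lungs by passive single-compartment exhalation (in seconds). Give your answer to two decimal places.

1.73

R = (PIP − Pplat)/V̇ = (32 − 22) / 0.75 = 10.0/0.75 = 13.333 cmH2O·s/L.
C = Vt/(Pplat − PEEP) = 460.0 / (22 − 12) = 460.0/10.0 = 46.0 mL/cmH2O.
τ = R × C = 13.333 × 0.046 L/cmH2O = 0.6133 s.
t = −τ·ln(1 − 0.94) = −0.6133·ln(0.06) = 1.725 s.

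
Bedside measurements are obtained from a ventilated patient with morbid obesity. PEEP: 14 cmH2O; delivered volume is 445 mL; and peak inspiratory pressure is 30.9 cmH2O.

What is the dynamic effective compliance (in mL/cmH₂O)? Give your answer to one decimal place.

26.3

Dynamic compliance = Vt / (PIP − PEEP) = 445 / (30.9 − 14) = 445 / 16.9 = 26.331 mL/cmH2O.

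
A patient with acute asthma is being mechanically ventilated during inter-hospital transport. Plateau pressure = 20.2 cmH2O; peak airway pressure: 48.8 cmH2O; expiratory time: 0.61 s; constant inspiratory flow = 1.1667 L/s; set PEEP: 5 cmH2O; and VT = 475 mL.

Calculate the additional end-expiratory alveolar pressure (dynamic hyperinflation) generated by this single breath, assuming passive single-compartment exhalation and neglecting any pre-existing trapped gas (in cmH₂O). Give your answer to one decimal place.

R = (PIP − Pplat)/V̇ = (48.8 − 20.2) / 1.1667 = 28.6/1.1667 = 24.514 cmH2O·s/L.
C = Vt/(Pplat − PEEP) = 475.0 / (20.2 − 5) = 475.0/15.2 = 31.25 mL/cmH2O.
τ = R × C = 24.514 × 0.03125 L/cmH2O = 0.7661 s.
Fraction remaining = e^(−Te/τ) = e^(−0.61/0.7661) = 0.451; trapped volume = 475.0 × 0.451 = 214.23 mL.
Additional alveolar pressure from trapping ≈ V_trapped / C = 214.23 / 31.25 = 6.855 cmH2O.

6.9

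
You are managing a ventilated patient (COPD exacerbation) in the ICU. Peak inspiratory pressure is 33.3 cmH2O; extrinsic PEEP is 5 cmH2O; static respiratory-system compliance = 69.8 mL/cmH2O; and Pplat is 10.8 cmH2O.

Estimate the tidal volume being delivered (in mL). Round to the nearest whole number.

Vt = Cstat × (Pplat − PEEP) = 69.8 × (10.8 − 5) = 69.8 × 5.8 = 404.84 mL.

405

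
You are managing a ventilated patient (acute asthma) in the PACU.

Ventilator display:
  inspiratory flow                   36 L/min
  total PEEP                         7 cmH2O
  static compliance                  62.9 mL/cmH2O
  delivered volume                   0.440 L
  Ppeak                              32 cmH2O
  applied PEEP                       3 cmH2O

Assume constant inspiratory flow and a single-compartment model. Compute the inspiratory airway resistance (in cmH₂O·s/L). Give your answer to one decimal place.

Flow: 36 L/min ÷ 60 = 0.6 L/s.
Total PEEP = 7 cmH2O (set 3 + intrinsic 4); this is the baseline alveolar pressure.
Equation of motion (constant flow): PIP = Vt/C + R·V̇ + PEEP.
R·V̇ = PIP − Vt/C − PEEP = 32 − 440/62.9 − 7 = 32 − 6.995 − 7 = 18.005 cmH2O.
R = 18.005 / 0.6 = 30.008 cmH2O·s/L.

30.0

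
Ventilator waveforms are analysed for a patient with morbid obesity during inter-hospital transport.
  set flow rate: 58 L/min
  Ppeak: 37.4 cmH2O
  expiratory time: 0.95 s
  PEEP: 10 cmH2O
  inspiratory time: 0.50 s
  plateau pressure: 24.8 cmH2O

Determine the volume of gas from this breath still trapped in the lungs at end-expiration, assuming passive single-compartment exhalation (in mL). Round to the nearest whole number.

52

Flow: 58 L/min ÷ 60 = 0.9667 L/s.
Vt = flow × Ti = 0.9667 L/s × 0.50 s × 1000 mL/L = 483.35 mL.
R = (PIP − Pplat)/V̇ = (37.4 − 24.8) / 0.9667 = 12.6/0.9667 = 13.034 cmH2O·s/L.
C = Vt/(Pplat − PEEP) = 483.35 / (24.8 − 10) = 483.35/14.8 = 32.659 mL/cmH2O.
τ = R × C = 13.034 × 0.03266 L/cmH2O = 0.4257 s.
Fraction remaining = e^(−Te/τ) = e^(−0.95/0.4257) = 0.1074.
Trapped volume = 483.35 × 0.1074 = 51.912 mL.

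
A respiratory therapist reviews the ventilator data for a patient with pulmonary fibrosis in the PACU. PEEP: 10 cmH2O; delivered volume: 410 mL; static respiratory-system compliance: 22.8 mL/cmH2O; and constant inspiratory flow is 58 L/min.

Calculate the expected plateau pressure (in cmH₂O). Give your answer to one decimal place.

28.0

Pplat = PEEP + Vt / Cstat = 10 + 410 / 22.8 = 10 + 17.982 = 27.982 cmH2O.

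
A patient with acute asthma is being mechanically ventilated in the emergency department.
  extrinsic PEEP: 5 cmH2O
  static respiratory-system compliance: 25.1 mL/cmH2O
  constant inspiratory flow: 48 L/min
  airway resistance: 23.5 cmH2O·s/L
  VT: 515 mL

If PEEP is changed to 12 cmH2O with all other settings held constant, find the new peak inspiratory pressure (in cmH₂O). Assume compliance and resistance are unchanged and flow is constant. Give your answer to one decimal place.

51.3

Flow: 48 L/min ÷ 60 = 0.8 L/s.
PIP = Vt/C + R·V̇ + PEEP (constant-flow equation of motion).
Only the baseline term changes: ΔPIP = ΔPEEP = 12 − 5 = 7.0 cmH2O.
Original PIP = 515/25.1 + 23.5×0.8 + 5 = 44.318 cmH2O; new PIP = 44.318 + (7.0) = 51.318 cmH2O.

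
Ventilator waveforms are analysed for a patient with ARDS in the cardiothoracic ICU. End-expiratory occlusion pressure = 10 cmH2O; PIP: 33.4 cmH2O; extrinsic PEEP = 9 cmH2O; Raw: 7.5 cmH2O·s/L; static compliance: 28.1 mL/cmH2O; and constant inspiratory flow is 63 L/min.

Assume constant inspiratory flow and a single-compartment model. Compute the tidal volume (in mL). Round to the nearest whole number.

Flow: 63 L/min ÷ 60 = 1.05 L/s.
Total PEEP = 10 cmH2O (set 9 + intrinsic 1); this is the baseline alveolar pressure.
Equation of motion (constant flow): PIP = Vt/C + R·V̇ + PEEP.
Vt/C = PIP − R·V̇ − PEEP = 33.4 − 7.875 − 10 = 15.525 cmH2O.
Vt = C × 15.525 = 28.1 × 15.525 = 436.25 mL.

436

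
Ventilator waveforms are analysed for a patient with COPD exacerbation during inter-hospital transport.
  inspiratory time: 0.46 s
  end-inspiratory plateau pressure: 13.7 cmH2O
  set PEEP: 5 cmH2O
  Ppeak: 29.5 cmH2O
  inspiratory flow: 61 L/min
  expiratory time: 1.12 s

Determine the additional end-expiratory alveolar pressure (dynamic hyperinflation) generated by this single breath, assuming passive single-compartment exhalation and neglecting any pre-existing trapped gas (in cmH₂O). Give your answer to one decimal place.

Flow: 61 L/min ÷ 60 = 1.0167 L/s.
Vt = flow × Ti = 1.0167 L/s × 0.46 s × 1000 mL/L = 467.68 mL.
R = (PIP − Pplat)/V̇ = (29.5 − 13.7) / 1.0167 = 15.8/1.0167 = 15.54 cmH2O·s/L.
C = Vt/(Pplat − PEEP) = 467.68 / (13.7 − 5) = 467.68/8.7 = 53.756 mL/cmH2O.
τ = R × C = 15.54 × 0.05376 L/cmH2O = 0.8354 s.
Fraction remaining = e^(−Te/τ) = e^(−1.12/0.8354) = 0.2617; trapped volume = 467.68 × 0.2617 = 122.39 mL.
Additional alveolar pressure from trapping ≈ V_trapped / C = 122.39 / 53.756 = 2.277 cmH2O.

2.3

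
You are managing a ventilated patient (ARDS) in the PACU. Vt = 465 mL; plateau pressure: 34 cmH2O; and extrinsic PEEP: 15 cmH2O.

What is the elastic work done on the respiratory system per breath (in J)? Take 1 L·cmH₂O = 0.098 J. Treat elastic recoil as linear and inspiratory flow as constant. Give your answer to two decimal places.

Elastic work ≈ ½ × (Pplat − PEEP) × Vt = 0.5 × (34 − 15) × 0.465 L = 0.5 × 19.0 × 0.465 = 4.418 L·cmH2O.
× 0.098 J/(L·cmH2O) → 0.433 J.

0.43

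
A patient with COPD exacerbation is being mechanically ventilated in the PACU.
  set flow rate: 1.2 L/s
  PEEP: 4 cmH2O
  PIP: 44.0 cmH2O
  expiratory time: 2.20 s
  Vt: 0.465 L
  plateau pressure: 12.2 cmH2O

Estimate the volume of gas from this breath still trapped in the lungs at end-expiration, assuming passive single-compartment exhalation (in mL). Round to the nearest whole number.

108

R = (PIP − Pplat)/V̇ = (44.0 − 12.2) / 1.2 = 31.8/1.2 = 26.5 cmH2O·s/L.
C = Vt/(Pplat − PEEP) = 465.0 / (12.2 − 4) = 465.0/8.2 = 56.707 mL/cmH2O.
τ = R × C = 26.5 × 0.05671 L/cmH2O = 1.503 s.
Fraction remaining = e^(−Te/τ) = e^(−2.20/1.503) = 0.2314.
Trapped volume = 465.0 × 0.2314 = 107.6 mL.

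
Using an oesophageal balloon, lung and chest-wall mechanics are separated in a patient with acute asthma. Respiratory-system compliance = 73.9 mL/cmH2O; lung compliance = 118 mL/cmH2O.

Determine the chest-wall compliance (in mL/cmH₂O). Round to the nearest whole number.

198

1/Ccw = 1/Crs − 1/CL.
1/Ccw = 1/73.9 − 1/118 = 0.005057.
Ccw = 197.75 mL/cmH2O.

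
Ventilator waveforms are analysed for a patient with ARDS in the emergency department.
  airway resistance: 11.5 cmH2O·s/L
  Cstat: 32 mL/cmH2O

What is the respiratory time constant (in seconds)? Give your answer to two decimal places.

τ = R × C = 11.5 × 32 mL/cmH2O = 11.5 × 0.032 L/cmH2O = 0.368 s.

0.37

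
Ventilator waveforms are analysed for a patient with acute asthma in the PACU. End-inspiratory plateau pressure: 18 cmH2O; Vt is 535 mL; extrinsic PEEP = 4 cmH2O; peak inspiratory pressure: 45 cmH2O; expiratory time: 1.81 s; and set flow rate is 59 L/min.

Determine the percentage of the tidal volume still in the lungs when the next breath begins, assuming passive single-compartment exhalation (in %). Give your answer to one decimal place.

Flow: 59 L/min ÷ 60 = 0.9833 L/s.
R = (PIP − Pplat)/V̇ = (45 − 18) / 0.9833 = 27.0/0.9833 = 27.459 cmH2O·s/L.
C = Vt/(Pplat − PEEP) = 535.0 / (18 − 4) = 535.0/14.0 = 38.214 mL/cmH2O.
τ = R × C = 27.459 × 0.03821 L/cmH2O = 1.049 s.
Fraction remaining at end-expiration = e^(−Te/τ) = e^(−1.81/1.049) = 0.1781 → 17.81%.

17.8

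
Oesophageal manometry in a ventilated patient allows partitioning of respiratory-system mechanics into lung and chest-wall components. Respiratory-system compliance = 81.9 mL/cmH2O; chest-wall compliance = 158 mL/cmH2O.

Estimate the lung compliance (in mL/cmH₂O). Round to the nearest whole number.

170

1/CL = 1/Crs − 1/Ccw.
1/CL = 1/81.9 − 1/158 = 0.005881.
CL = 170.04 mL/cmH2O.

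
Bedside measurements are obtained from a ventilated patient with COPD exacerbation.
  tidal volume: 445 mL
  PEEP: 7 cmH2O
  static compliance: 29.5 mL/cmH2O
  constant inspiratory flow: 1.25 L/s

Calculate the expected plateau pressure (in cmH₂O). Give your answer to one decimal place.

Pplat = PEEP + Vt / Cstat = 7 + 445 / 29.5 = 7 + 15.085 = 22.085 cmH2O.

22.1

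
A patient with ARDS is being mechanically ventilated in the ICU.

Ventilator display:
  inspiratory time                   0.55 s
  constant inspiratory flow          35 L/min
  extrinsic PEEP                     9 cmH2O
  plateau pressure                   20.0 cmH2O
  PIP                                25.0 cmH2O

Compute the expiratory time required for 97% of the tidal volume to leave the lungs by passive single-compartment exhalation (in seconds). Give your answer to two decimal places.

0.88

Flow: 35 L/min ÷ 60 = 0.5833 L/s.
Vt = flow × Ti = 0.5833 L/s × 0.55 s × 1000 mL/L = 320.82 mL.
R = (PIP − Pplat)/V̇ = (25.0 − 20.0) / 0.5833 = 5.0/0.5833 = 8.572 cmH2O·s/L.
C = Vt/(Pplat − PEEP) = 320.82 / (20.0 − 9) = 320.82/11.0 = 29.165 mL/cmH2O.
τ = R × C = 8.572 × 0.02917 L/cmH2O = 0.25 s.
t = −τ·ln(1 − 0.97) = −0.25·ln(0.03) = 0.8766 s.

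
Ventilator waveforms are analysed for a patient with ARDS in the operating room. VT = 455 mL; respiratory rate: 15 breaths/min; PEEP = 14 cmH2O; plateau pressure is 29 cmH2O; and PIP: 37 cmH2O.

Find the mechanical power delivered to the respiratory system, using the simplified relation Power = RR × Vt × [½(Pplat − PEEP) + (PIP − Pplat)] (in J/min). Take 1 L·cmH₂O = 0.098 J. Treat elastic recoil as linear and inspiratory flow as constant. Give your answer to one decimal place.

Per-breath work = Vt × [½(Pplat−PEEP) + (PIP−Pplat)] = 0.455 × [0.5×15.0 + 8.0] = 0.455 × 15.5 = 7.053 L·cmH2O.
Power = 15 × 7.053 = 105.8 L·cmH2O/min.
× 0.098 J/(L·cmH2O) → 10.368 J/min.

10.4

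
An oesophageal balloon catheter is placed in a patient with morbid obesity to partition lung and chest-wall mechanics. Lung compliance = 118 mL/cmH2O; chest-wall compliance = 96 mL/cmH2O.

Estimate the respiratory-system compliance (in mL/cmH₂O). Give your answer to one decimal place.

52.9

Lung and chest wall are elastances in series: 1/Crs = 1/CL + 1/Ccw.
1/Crs = 1/118 + 1/96 = 0.01889.
Crs = 52.938 mL/cmH2O.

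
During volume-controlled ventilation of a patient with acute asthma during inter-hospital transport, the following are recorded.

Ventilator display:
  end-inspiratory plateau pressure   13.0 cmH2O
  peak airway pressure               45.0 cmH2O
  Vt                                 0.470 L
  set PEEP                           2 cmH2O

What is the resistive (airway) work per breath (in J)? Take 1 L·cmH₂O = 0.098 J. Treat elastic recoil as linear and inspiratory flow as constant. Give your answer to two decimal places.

With constant inspiratory flow the resistive pressure is constant at PIP − Pplat = 45.0 − 13.0 = 32.0 cmH2O, so resistive work = 32.0 × 0.470 = 15.04 L·cmH2O.
× 0.098 J/(L·cmH2O) → 1.474 J.

1.47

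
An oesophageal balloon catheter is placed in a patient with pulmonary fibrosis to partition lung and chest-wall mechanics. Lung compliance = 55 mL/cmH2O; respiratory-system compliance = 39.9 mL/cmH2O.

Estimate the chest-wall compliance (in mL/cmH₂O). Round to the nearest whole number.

1/Ccw = 1/Crs − 1/CL.
1/Ccw = 1/39.9 − 1/55 = 0.006881.
Ccw = 145.33 mL/cmH2O.

145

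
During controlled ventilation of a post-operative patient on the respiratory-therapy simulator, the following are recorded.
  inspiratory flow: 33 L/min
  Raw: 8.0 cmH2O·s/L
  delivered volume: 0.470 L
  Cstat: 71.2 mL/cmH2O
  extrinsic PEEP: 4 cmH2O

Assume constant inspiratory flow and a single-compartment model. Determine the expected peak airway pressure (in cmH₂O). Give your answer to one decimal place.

Flow: 33 L/min ÷ 60 = 0.55 L/s.
Equation of motion (constant flow): PIP = Vt/C + R·V̇ + PEEP.
PIP = 470/71.2 + 8.0×0.55 + 4 = 6.601 + 4.4 + 4 = 15.001 cmH2O.

15.0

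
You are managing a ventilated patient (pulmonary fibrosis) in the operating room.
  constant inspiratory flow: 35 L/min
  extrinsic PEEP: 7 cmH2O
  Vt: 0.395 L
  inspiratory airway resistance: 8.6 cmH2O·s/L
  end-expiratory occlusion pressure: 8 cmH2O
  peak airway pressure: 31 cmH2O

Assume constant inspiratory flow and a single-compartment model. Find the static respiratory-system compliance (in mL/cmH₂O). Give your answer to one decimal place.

Flow: 35 L/min ÷ 60 = 0.5833 L/s.
Total PEEP = 8 cmH2O (set 7 + intrinsic 1); this is the baseline alveolar pressure.
Equation of motion (constant flow): PIP = Vt/C + R·V̇ + PEEP.
Vt/C = PIP − R·V̇ − PEEP = 31 − 8.6×0.5833 − 8 = 31 − 5.016 − 8 = 17.984 cmH2O.
C = Vt / 17.984 = 395 / 17.984 = 21.964 mL/cmH2O.

22.0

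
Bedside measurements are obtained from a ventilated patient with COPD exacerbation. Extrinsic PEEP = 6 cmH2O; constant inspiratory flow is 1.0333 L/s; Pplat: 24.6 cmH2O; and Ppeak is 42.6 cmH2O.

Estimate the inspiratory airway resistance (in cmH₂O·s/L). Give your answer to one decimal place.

17.4

Raw = (PIP − Pplat) / flow = (42.6 − 24.6) / 1.0333 = 18.0 / 1.0333 = 17.42 cmH2O·s/L.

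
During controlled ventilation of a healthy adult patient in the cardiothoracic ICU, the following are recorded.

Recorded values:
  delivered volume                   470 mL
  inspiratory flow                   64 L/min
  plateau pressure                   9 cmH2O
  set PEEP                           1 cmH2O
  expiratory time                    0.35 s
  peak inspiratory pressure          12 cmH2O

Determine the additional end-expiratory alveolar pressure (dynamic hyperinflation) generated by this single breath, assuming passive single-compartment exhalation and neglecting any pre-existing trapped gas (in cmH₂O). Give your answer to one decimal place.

Flow: 64 L/min ÷ 60 = 1.0667 L/s.
R = (PIP − Pplat)/V̇ = (12 − 9) / 1.0667 = 3.0/1.0667 = 2.812 cmH2O·s/L.
C = Vt/(Pplat − PEEP) = 470.0 / (9 − 1) = 470.0/8.0 = 58.75 mL/cmH2O.
τ = R × C = 2.812 × 0.05875 L/cmH2O = 0.1652 s.
Fraction remaining = e^(−Te/τ) = e^(−0.35/0.1652) = 0.1202; trapped volume = 470.0 × 0.1202 = 56.494 mL.
Additional alveolar pressure from trapping ≈ V_trapped / C = 56.494 / 58.75 = 0.9616 cmH2O.

1.0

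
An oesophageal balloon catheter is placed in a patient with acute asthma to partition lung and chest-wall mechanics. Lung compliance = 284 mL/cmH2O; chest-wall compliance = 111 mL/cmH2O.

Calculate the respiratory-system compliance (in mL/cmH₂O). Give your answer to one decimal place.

79.8

Lung and chest wall are elastances in series: 1/Crs = 1/CL + 1/Ccw.
1/Crs = 1/284 + 1/111 = 0.01253.
Crs = 79.808 mL/cmH2O.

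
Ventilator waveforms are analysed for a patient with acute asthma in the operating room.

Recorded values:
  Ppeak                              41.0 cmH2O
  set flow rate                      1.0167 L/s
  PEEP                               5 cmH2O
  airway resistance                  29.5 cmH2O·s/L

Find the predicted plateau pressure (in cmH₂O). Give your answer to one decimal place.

11.0

Pplat = PIP − Raw × flow = 41.0 − 29.5 × 1.0167 = 41.0 − 29.993 = 11.007 cmH2O.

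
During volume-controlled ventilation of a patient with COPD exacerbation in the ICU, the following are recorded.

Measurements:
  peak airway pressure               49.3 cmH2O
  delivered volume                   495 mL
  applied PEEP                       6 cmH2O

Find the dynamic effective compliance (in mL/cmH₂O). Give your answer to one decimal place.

Dynamic compliance = Vt / (PIP − PEEP) = 495 / (49.3 − 6) = 495 / 43.3 = 11.432 mL/cmH2O.

11.4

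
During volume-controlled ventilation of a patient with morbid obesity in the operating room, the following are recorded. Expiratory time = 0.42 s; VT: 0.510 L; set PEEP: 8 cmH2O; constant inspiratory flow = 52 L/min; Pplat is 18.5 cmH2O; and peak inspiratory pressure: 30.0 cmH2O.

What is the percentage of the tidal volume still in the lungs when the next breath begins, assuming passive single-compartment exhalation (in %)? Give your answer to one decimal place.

52.1

Flow: 52 L/min ÷ 60 = 0.8667 L/s.
R = (PIP − Pplat)/V̇ = (30.0 − 18.5) / 0.8667 = 11.5/0.8667 = 13.269 cmH2O·s/L.
C = Vt/(Pplat − PEEP) = 510.0 / (18.5 − 8) = 510.0/10.5 = 48.571 mL/cmH2O.
τ = R × C = 13.269 × 0.04857 L/cmH2O = 0.6445 s.
Fraction remaining at end-expiration = e^(−Te/τ) = e^(−0.42/0.6445) = 0.5212 → 52.12%.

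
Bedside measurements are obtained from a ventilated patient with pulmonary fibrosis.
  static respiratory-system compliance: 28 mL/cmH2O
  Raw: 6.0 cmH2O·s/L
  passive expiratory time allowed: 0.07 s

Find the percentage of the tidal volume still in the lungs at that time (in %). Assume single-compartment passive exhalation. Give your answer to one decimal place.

65.9

τ = R × C = 6.0 × 28 mL/cmH2O = 6.0 × 0.028 L/cmH2O = 0.168 s.
Passive exhalation: V(t)/V₀ = e^(−t/τ) = e^(−0.07/0.168) = 0.6592.
Fraction remaining = 0.6592 → 65.92%.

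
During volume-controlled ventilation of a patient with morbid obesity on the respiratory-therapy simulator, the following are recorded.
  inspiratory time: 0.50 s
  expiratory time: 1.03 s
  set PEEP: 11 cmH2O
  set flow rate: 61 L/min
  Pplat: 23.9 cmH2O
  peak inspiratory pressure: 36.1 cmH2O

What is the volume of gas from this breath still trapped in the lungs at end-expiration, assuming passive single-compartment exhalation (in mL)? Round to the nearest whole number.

Flow: 61 L/min ÷ 60 = 1.0167 L/s.
Vt = flow × Ti = 1.0167 L/s × 0.50 s × 1000 mL/L = 508.35 mL.
R = (PIP − Pplat)/V̇ = (36.1 − 23.9) / 1.0167 = 12.2/1.0167 = 12.0 cmH2O·s/L.
C = Vt/(Pplat − PEEP) = 508.35 / (23.9 − 11) = 508.35/12.9 = 39.407 mL/cmH2O.
τ = R × C = 12.0 × 0.03941 L/cmH2O = 0.4729 s.
Fraction remaining = e^(−Te/τ) = e^(−1.03/0.4729) = 0.1133.
Trapped volume = 508.35 × 0.1133 = 57.596 mL.

58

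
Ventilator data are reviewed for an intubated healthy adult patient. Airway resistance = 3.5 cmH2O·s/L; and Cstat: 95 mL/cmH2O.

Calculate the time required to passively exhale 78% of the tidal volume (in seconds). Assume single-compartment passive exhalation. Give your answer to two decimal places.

0.50

τ = R × C = 3.5 × 95 mL/cmH2O = 3.5 × 0.095 L/cmH2O = 0.3325 s.
Exhaled fraction f = 1 − e^(−t/τ) → t = −τ·ln(1 − f) = −0.3325·ln(0.22) = 0.5034 s.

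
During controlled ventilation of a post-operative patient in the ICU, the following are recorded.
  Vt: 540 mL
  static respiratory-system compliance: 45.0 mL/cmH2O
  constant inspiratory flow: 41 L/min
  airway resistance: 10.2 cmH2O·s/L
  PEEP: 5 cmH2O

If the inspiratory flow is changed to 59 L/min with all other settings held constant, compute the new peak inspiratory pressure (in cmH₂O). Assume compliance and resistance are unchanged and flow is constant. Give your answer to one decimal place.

Flow: 41 L/min ÷ 60 = 0.6833 L/s.
New flow: 59 L/min ÷ 60 = 0.9833 L/s.
PIP = Vt/C + R·V̇ + PEEP (constant-flow equation of motion).
Only the resistive term changes: ΔPIP = R × ΔV̇ = 10.2 × (0.9833 − 0.6833) = 10.2 × 0.3 = 3.06 cmH2O.
Original PIP = 540/45.0 + 10.2×0.6833 + 5 = 23.97 cmH2O; new PIP = 23.97 + (3.06) = 27.03 cmH2O.

27.0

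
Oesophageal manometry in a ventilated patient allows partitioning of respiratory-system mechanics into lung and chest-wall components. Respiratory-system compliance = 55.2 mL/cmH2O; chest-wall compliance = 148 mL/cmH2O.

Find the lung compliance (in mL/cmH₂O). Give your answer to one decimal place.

1/CL = 1/Crs − 1/Ccw.
1/CL = 1/55.2 − 1/148 = 0.01136.
CL = 88.028 mL/cmH2O.

88.0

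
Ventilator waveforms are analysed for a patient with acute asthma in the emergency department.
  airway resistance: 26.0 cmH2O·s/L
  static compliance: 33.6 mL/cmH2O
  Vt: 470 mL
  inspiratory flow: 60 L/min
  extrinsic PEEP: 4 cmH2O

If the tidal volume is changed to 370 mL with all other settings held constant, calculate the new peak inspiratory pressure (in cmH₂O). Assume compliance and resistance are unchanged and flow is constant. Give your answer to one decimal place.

41.0

Flow: 60 L/min ÷ 60 = 1 L/s.
PIP = Vt/C + R·V̇ + PEEP (constant-flow equation of motion).
Only the elastic term changes: ΔPIP = ΔVt / C = (370 − 470) / 33.6 = -2.976 cmH2O.
Original PIP = 470/33.6 + 26.0×1 + 4 = 43.988 cmH2O; new PIP = 43.988 + (-2.976) = 41.012 cmH2O.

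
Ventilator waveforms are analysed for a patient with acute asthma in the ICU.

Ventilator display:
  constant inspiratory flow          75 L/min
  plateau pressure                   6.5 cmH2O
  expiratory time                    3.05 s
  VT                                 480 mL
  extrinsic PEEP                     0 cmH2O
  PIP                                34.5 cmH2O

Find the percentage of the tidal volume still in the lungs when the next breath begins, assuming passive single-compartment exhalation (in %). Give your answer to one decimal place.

15.8

Flow: 75 L/min ÷ 60 = 1.25 L/s.
R = (PIP − Pplat)/V̇ = (34.5 − 6.5) / 1.25 = 28.0/1.25 = 22.4 cmH2O·s/L.
C = Vt/(Pplat − PEEP) = 480.0 / (6.5 − 0) = 480.0/6.5 = 73.846 mL/cmH2O.
τ = R × C = 22.4 × 0.07385 L/cmH2O = 1.654 s.
Fraction remaining at end-expiration = e^(−Te/τ) = e^(−3.05/1.654) = 0.1582 → 15.82%.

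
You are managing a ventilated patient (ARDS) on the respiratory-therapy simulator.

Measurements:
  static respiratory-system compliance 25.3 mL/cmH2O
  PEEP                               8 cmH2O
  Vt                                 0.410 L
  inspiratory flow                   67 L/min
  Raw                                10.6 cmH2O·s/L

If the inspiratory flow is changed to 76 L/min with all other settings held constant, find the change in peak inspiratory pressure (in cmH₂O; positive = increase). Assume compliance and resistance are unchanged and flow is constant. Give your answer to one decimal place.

1.6

Flow: 67 L/min ÷ 60 = 1.1167 L/s.
New flow: 76 L/min ÷ 60 = 1.2667 L/s.
PIP = Vt/C + R·V̇ + PEEP (constant-flow equation of motion).
Only the resistive term changes: ΔPIP = R × ΔV̇ = 10.6 × (1.2667 − 1.1167) = 10.6 × 0.15 = 1.59 cmH2O.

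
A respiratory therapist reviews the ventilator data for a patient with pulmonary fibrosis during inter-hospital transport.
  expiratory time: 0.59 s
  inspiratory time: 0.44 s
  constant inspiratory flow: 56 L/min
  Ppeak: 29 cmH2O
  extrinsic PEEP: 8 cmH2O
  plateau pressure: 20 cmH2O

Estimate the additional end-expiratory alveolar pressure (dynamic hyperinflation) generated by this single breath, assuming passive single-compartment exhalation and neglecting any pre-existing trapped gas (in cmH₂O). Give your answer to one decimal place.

Flow: 56 L/min ÷ 60 = 0.9333 L/s.
Vt = flow × Ti = 0.9333 L/s × 0.44 s × 1000 mL/L = 410.65 mL.
R = (PIP − Pplat)/V̇ = (29 − 20) / 0.9333 = 9.0/0.9333 = 9.643 cmH2O·s/L.
C = Vt/(Pplat − PEEP) = 410.65 / (20 − 8) = 410.65/12.0 = 34.221 mL/cmH2O.
τ = R × C = 9.643 × 0.03422 L/cmH2O = 0.33 s.
Fraction remaining = e^(−Te/τ) = e^(−0.59/0.33) = 0.1673; trapped volume = 410.65 × 0.1673 = 68.702 mL.
Additional alveolar pressure from trapping ≈ V_trapped / C = 68.702 / 34.221 = 2.008 cmH2O.

2.0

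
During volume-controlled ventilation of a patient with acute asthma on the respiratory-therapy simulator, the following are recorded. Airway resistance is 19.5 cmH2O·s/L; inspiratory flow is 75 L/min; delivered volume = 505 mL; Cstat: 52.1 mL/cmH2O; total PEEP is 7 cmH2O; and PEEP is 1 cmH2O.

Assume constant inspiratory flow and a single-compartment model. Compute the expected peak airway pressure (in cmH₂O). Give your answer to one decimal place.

Flow: 75 L/min ÷ 60 = 1.25 L/s.
Total PEEP = 7 cmH2O (set 1 + intrinsic 6); this is the baseline alveolar pressure.
Equation of motion (constant flow): PIP = Vt/C + R·V̇ + PEEP.
PIP = 505/52.1 + 19.5×1.25 + 7 = 9.693 + 24.375 + 7 = 41.068 cmH2O.

41.1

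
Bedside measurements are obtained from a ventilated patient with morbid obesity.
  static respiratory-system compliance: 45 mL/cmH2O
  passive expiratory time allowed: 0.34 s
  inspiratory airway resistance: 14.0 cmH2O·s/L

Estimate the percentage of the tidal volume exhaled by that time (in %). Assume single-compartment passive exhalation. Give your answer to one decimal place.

τ = R × C = 14.0 × 45 mL/cmH2O = 14.0 × 0.045 L/cmH2O = 0.63 s.
Passive exhalation: V(t)/V₀ = e^(−t/τ) = e^(−0.34/0.63) = 0.5829.
Fraction exhaled = 1 − 0.5829 = 0.4171 → 41.71%.

41.7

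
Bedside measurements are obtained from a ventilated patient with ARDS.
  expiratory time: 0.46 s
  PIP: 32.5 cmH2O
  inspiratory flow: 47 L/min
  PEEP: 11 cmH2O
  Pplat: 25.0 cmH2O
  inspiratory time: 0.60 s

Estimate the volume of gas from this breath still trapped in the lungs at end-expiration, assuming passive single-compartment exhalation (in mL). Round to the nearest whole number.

Flow: 47 L/min ÷ 60 = 0.7833 L/s.
Vt = flow × Ti = 0.7833 L/s × 0.60 s × 1000 mL/L = 469.98 mL.
R = (PIP − Pplat)/V̇ = (32.5 − 25.0) / 0.7833 = 7.5/0.7833 = 9.575 cmH2O·s/L.
C = Vt/(Pplat − PEEP) = 469.98 / (25.0 − 11) = 469.98/14.0 = 33.57 mL/cmH2O.
τ = R × C = 9.575 × 0.03357 L/cmH2O = 0.3214 s.
Fraction remaining = e^(−Te/τ) = e^(−0.46/0.3214) = 0.239.
Trapped volume = 469.98 × 0.239 = 112.33 mL.

112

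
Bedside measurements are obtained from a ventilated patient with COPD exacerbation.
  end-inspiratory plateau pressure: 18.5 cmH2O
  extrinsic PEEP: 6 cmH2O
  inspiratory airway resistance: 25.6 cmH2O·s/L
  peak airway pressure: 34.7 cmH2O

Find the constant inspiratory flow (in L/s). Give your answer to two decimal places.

flow = (PIP − Pplat) / Raw = 16.2 / 25.6 = 0.6328 L/s.

0.63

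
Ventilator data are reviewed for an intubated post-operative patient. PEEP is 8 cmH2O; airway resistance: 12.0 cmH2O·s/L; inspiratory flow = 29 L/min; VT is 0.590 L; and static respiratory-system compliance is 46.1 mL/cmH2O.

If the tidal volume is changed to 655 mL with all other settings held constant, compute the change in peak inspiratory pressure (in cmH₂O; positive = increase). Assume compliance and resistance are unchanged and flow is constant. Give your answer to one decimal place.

1.4

PIP = Vt/C + R·V̇ + PEEP (constant-flow equation of motion).
Only the elastic term changes: ΔPIP = ΔVt / C = (655 − 590) / 46.1 = 1.41 cmH2O.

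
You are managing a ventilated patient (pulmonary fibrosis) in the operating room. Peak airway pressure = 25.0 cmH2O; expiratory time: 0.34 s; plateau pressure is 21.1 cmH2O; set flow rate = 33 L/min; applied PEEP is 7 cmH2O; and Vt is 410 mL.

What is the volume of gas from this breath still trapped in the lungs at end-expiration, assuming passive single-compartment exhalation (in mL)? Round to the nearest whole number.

Flow: 33 L/min ÷ 60 = 0.55 L/s.
R = (PIP − Pplat)/V̇ = (25.0 − 21.1) / 0.55 = 3.9/0.55 = 7.091 cmH2O·s/L.
C = Vt/(Pplat − PEEP) = 410.0 / (21.1 − 7) = 410.0/14.1 = 29.078 mL/cmH2O.
τ = R × C = 7.091 × 0.02908 L/cmH2O = 0.2062 s.
Fraction remaining = e^(−Te/τ) = e^(−0.34/0.2062) = 0.1923.
Trapped volume = 410.0 × 0.1923 = 78.843 mL.

79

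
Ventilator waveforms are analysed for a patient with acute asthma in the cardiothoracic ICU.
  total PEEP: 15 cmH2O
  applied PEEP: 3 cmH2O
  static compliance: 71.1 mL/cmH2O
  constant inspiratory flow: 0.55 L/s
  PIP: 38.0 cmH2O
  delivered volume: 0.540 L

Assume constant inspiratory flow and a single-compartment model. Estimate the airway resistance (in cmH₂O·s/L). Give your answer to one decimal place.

Total PEEP = 15 cmH2O (set 3 + intrinsic 12); this is the baseline alveolar pressure.
Equation of motion (constant flow): PIP = Vt/C + R·V̇ + PEEP.
R·V̇ = PIP − Vt/C − PEEP = 38.0 − 540/71.1 − 15 = 38.0 − 7.595 − 15 = 15.405 cmH2O.
R = 15.405 / 0.55 = 28.009 cmH2O·s/L.

28.0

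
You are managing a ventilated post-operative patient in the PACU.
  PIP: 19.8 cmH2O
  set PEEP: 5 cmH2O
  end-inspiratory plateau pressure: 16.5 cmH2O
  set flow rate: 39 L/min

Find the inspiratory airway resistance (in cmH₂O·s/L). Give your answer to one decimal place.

Flow: 39 L/min ÷ 60 = 0.65 L/s.
Raw = (PIP − Pplat) / flow = (19.8 − 16.5) / 0.65 = 3.3 / 0.65 = 5.077 cmH2O·s/L.

5.1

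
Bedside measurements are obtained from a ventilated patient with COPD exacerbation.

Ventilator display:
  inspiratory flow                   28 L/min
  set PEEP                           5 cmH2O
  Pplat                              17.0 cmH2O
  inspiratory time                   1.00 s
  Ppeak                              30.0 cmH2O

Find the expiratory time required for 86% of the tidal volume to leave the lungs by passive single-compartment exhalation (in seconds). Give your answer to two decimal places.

Flow: 28 L/min ÷ 60 = 0.4667 L/s.
Vt = flow × Ti = 0.4667 L/s × 1.00 s × 1000 mL/L = 466.7 mL.
R = (PIP − Pplat)/V̇ = (30.0 − 17.0) / 0.4667 = 13.0/0.4667 = 27.855 cmH2O·s/L.
C = Vt/(Pplat − PEEP) = 466.7 / (17.0 − 5) = 466.7/12.0 = 38.892 mL/cmH2O.
τ = R × C = 27.855 × 0.03889 L/cmH2O = 1.083 s.
t = −τ·ln(1 − 0.86) = −1.083·ln(0.14) = 2.129 s.

2.13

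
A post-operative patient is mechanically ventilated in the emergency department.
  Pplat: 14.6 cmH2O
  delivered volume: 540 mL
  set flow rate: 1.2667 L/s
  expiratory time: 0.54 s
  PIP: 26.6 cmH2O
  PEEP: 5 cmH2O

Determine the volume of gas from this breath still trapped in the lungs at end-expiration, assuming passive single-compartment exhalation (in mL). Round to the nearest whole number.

196

R = (PIP − Pplat)/V̇ = (26.6 − 14.6) / 1.2667 = 12.0/1.2667 = 9.473 cmH2O·s/L.
C = Vt/(Pplat − PEEP) = 540.0 / (14.6 − 5) = 540.0/9.6 = 56.25 mL/cmH2O.
τ = R × C = 9.473 × 0.05625 L/cmH2O = 0.5329 s.
Fraction remaining = e^(−Te/τ) = e^(−0.54/0.5329) = 0.363.
Trapped volume = 540.0 × 0.363 = 196.02 mL.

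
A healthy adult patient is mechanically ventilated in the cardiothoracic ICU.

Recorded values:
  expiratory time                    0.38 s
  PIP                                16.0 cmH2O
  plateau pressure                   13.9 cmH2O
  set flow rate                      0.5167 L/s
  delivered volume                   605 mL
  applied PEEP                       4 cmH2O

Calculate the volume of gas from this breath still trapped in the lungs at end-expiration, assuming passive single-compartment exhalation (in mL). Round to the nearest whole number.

131

R = (PIP − Pplat)/V̇ = (16.0 − 13.9) / 0.5167 = 2.1/0.5167 = 4.064 cmH2O·s/L.
C = Vt/(Pplat − PEEP) = 605.0 / (13.9 − 4) = 605.0/9.9 = 61.111 mL/cmH2O.
τ = R × C = 4.064 × 0.06111 L/cmH2O = 0.2484 s.
Fraction remaining = e^(−Te/τ) = e^(−0.38/0.2484) = 0.2166.
Trapped volume = 605.0 × 0.2166 = 131.04 mL.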